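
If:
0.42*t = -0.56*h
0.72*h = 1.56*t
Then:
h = 0.00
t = 0.00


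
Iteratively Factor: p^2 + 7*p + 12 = (p + 3)*(p + 4)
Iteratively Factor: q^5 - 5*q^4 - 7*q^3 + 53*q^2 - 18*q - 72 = (q - 4)*(q^4 - q^3 - 11*q^2 + 9*q + 18) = (q - 4)*(q + 1)*(q^3 - 2*q^2 - 9*q + 18) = (q - 4)*(q + 1)*(q + 3)*(q^2 - 5*q + 6) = (q - 4)*(q - 3)*(q + 1)*(q + 3)*(q - 2)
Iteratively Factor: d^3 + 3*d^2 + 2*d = (d + 1)*(d^2 + 2*d) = d*(d + 1)*(d + 2)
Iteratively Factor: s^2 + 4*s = (s)*(s + 4)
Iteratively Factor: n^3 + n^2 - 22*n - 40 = (n + 4)*(n^2 - 3*n - 10) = (n + 2)*(n + 4)*(n - 5)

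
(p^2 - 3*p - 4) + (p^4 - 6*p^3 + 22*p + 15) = p^4 - 6*p^3 + p^2 + 19*p + 11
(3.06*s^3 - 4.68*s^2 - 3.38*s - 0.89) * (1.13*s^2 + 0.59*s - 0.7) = 3.4578*s^5 - 3.483*s^4 - 8.7226*s^3 + 0.2761*s^2 + 1.8409*s + 0.623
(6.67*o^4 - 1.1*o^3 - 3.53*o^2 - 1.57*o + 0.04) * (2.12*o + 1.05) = 14.1404*o^5 + 4.6715*o^4 - 8.6386*o^3 - 7.0349*o^2 - 1.5637*o + 0.042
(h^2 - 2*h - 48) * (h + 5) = h^3 + 3*h^2 - 58*h - 240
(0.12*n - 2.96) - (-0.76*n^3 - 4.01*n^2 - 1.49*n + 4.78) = 0.76*n^3 + 4.01*n^2 + 1.61*n - 7.74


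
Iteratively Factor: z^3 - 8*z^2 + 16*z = (z - 4)*(z^2 - 4*z) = (z - 4)^2*(z)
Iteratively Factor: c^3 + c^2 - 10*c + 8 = (c - 2)*(c^2 + 3*c - 4) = (c - 2)*(c + 4)*(c - 1)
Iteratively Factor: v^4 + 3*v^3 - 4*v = (v)*(v^3 + 3*v^2 - 4) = v*(v - 1)*(v^2 + 4*v + 4) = v*(v - 1)*(v + 2)*(v + 2)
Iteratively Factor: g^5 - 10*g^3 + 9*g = (g)*(g^4 - 10*g^2 + 9) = g*(g - 3)*(g^3 + 3*g^2 - g - 3) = g*(g - 3)*(g - 1)*(g^2 + 4*g + 3) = g*(g - 3)*(g - 1)*(g + 1)*(g + 3)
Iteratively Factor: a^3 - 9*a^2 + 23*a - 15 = (a - 5)*(a^2 - 4*a + 3) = (a - 5)*(a - 3)*(a - 1)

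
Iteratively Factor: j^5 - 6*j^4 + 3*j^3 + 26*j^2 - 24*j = (j - 1)*(j^4 - 5*j^3 - 2*j^2 + 24*j) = (j - 4)*(j - 1)*(j^3 - j^2 - 6*j) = (j - 4)*(j - 3)*(j - 1)*(j^2 + 2*j) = j*(j - 4)*(j - 3)*(j - 1)*(j + 2)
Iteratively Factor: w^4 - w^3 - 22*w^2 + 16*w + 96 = (w + 4)*(w^3 - 5*w^2 - 2*w + 24) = (w - 3)*(w + 4)*(w^2 - 2*w - 8) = (w - 3)*(w + 2)*(w + 4)*(w - 4)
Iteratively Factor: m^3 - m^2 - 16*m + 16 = (m + 4)*(m^2 - 5*m + 4) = (m - 1)*(m + 4)*(m - 4)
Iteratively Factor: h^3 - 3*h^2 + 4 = (h - 2)*(h^2 - h - 2) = (h - 2)^2*(h + 1)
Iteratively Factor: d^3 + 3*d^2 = (d)*(d^2 + 3*d) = d^2*(d + 3)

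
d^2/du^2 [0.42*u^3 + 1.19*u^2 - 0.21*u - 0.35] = 2.52*u + 2.38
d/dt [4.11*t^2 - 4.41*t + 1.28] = 8.22*t - 4.41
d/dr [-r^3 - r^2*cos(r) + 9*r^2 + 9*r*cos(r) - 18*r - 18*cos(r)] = r^2*sin(r) - 3*r^2 - 9*r*sin(r) - 2*r*cos(r) + 18*r + 18*sin(r) + 9*cos(r) - 18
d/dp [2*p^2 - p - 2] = 4*p - 1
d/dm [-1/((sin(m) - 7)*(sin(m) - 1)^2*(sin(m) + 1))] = 4*(sin(m)^2 - 5*sin(m) - 2)/((sin(m) - 7)^2*(sin(m) - 1)*cos(m)^3)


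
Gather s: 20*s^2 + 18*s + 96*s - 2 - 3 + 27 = 20*s^2 + 114*s + 22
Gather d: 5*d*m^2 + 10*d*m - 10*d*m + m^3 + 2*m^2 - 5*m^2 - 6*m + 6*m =5*d*m^2 + m^3 - 3*m^2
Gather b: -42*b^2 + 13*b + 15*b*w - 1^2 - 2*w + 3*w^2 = -42*b^2 + b*(15*w + 13) + 3*w^2 - 2*w - 1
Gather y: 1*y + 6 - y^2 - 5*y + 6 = -y^2 - 4*y + 12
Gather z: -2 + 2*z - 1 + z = 3*z - 3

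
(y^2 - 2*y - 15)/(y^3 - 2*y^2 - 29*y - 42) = (y - 5)/(y^2 - 5*y - 14)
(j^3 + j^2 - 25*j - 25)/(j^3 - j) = (j^2 - 25)/(j*(j - 1))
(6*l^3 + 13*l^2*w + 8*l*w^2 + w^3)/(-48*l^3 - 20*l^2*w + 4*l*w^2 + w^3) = (l^2 + 2*l*w + w^2)/(-8*l^2 - 2*l*w + w^2)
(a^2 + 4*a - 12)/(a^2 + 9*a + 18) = (a - 2)/(a + 3)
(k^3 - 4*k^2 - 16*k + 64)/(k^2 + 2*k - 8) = (k^2 - 8*k + 16)/(k - 2)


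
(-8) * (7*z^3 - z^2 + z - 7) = -56*z^3 + 8*z^2 - 8*z + 56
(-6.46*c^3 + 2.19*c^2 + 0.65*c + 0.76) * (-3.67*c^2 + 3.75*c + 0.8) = 23.7082*c^5 - 32.2623*c^4 + 0.659*c^3 + 1.4003*c^2 + 3.37*c + 0.608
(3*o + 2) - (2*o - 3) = o + 5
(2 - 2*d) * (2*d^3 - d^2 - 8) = -4*d^4 + 6*d^3 - 2*d^2 + 16*d - 16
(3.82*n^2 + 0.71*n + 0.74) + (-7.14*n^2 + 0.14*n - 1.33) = -3.32*n^2 + 0.85*n - 0.59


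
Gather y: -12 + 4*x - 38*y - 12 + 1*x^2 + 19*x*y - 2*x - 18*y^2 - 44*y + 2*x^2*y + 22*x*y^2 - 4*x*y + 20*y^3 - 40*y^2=x^2 + 2*x + 20*y^3 + y^2*(22*x - 58) + y*(2*x^2 + 15*x - 82) - 24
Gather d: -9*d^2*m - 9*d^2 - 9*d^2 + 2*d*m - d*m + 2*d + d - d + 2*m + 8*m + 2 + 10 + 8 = d^2*(-9*m - 18) + d*(m + 2) + 10*m + 20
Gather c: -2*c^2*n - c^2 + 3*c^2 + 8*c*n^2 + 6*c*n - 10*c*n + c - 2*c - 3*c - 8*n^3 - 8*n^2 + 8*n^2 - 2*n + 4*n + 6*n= c^2*(2 - 2*n) + c*(8*n^2 - 4*n - 4) - 8*n^3 + 8*n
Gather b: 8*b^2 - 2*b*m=8*b^2 - 2*b*m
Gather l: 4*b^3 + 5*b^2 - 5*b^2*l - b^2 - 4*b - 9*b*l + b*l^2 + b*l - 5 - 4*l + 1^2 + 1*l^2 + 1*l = 4*b^3 + 4*b^2 - 4*b + l^2*(b + 1) + l*(-5*b^2 - 8*b - 3) - 4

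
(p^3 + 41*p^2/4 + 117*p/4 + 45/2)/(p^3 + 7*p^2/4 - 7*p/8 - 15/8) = 2*(p^2 + 9*p + 18)/(2*p^2 + p - 3)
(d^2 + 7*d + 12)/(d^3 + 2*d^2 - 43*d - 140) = (d + 3)/(d^2 - 2*d - 35)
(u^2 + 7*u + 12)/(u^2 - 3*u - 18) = (u + 4)/(u - 6)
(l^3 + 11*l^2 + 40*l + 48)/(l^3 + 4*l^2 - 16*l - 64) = (l + 3)/(l - 4)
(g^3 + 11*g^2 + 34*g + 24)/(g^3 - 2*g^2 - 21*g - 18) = (g^2 + 10*g + 24)/(g^2 - 3*g - 18)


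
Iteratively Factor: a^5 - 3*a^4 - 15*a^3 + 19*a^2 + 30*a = (a + 3)*(a^4 - 6*a^3 + 3*a^2 + 10*a) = (a - 5)*(a + 3)*(a^3 - a^2 - 2*a) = a*(a - 5)*(a + 3)*(a^2 - a - 2) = a*(a - 5)*(a + 1)*(a + 3)*(a - 2)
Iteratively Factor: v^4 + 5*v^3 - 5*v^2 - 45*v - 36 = (v + 3)*(v^3 + 2*v^2 - 11*v - 12) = (v - 3)*(v + 3)*(v^2 + 5*v + 4) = (v - 3)*(v + 1)*(v + 3)*(v + 4)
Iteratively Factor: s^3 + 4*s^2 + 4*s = (s)*(s^2 + 4*s + 4) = s*(s + 2)*(s + 2)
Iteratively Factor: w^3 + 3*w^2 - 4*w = (w - 1)*(w^2 + 4*w) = w*(w - 1)*(w + 4)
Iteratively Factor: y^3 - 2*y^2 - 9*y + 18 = (y + 3)*(y^2 - 5*y + 6) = (y - 2)*(y + 3)*(y - 3)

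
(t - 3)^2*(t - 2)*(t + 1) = t^4 - 7*t^3 + 13*t^2 + 3*t - 18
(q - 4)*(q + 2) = q^2 - 2*q - 8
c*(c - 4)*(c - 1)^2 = c^4 - 6*c^3 + 9*c^2 - 4*c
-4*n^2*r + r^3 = r*(-2*n + r)*(2*n + r)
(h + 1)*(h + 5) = h^2 + 6*h + 5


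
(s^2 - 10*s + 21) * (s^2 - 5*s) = s^4 - 15*s^3 + 71*s^2 - 105*s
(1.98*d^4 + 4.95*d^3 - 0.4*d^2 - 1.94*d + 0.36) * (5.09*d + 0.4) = 10.0782*d^5 + 25.9875*d^4 - 0.0559999999999998*d^3 - 10.0346*d^2 + 1.0564*d + 0.144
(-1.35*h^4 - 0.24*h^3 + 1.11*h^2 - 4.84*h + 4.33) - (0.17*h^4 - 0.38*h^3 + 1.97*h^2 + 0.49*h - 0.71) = -1.52*h^4 + 0.14*h^3 - 0.86*h^2 - 5.33*h + 5.04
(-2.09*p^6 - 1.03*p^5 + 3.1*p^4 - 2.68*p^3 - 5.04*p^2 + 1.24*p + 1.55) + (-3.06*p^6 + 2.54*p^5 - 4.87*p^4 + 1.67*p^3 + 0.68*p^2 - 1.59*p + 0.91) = -5.15*p^6 + 1.51*p^5 - 1.77*p^4 - 1.01*p^3 - 4.36*p^2 - 0.35*p + 2.46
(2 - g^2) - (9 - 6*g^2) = 5*g^2 - 7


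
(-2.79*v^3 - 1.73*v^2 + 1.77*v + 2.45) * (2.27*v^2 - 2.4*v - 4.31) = -6.3333*v^5 + 2.7689*v^4 + 20.1948*v^3 + 8.7698*v^2 - 13.5087*v - 10.5595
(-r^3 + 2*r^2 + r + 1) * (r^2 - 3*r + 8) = -r^5 + 5*r^4 - 13*r^3 + 14*r^2 + 5*r + 8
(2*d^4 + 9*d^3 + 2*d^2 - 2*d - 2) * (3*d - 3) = 6*d^5 + 21*d^4 - 21*d^3 - 12*d^2 + 6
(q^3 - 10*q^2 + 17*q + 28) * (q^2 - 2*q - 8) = q^5 - 12*q^4 + 29*q^3 + 74*q^2 - 192*q - 224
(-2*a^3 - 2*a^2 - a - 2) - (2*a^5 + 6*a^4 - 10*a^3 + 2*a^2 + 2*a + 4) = -2*a^5 - 6*a^4 + 8*a^3 - 4*a^2 - 3*a - 6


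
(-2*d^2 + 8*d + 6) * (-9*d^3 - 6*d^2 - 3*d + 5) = 18*d^5 - 60*d^4 - 96*d^3 - 70*d^2 + 22*d + 30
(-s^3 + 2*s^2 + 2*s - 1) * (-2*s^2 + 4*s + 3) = 2*s^5 - 8*s^4 + s^3 + 16*s^2 + 2*s - 3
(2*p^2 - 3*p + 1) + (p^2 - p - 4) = 3*p^2 - 4*p - 3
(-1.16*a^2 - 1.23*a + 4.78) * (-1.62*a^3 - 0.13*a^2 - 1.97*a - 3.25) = 1.8792*a^5 + 2.1434*a^4 - 5.2985*a^3 + 5.5717*a^2 - 5.4191*a - 15.535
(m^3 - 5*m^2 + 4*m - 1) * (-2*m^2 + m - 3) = -2*m^5 + 11*m^4 - 16*m^3 + 21*m^2 - 13*m + 3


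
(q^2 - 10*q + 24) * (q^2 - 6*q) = q^4 - 16*q^3 + 84*q^2 - 144*q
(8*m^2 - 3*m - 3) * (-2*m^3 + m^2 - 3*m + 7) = -16*m^5 + 14*m^4 - 21*m^3 + 62*m^2 - 12*m - 21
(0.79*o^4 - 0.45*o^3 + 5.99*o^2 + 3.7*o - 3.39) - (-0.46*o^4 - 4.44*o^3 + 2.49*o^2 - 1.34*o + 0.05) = 1.25*o^4 + 3.99*o^3 + 3.5*o^2 + 5.04*o - 3.44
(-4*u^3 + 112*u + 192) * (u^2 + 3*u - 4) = -4*u^5 - 12*u^4 + 128*u^3 + 528*u^2 + 128*u - 768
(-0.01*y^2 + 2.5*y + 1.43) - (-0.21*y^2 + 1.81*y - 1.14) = 0.2*y^2 + 0.69*y + 2.57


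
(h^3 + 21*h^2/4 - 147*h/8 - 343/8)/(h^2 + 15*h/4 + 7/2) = (2*h^2 + 7*h - 49)/(2*(h + 2))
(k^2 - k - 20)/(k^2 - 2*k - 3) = (-k^2 + k + 20)/(-k^2 + 2*k + 3)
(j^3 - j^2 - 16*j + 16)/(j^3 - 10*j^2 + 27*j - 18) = (j^2 - 16)/(j^2 - 9*j + 18)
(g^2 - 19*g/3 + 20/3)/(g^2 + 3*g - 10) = (3*g^2 - 19*g + 20)/(3*(g^2 + 3*g - 10))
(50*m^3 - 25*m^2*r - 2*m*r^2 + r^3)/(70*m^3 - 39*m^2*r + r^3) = (5*m + r)/(7*m + r)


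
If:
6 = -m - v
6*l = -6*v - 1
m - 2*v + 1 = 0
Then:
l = 3/2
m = -13/3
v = -5/3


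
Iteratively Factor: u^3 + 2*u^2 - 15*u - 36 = (u - 4)*(u^2 + 6*u + 9) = (u - 4)*(u + 3)*(u + 3)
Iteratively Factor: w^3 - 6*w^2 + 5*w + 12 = (w + 1)*(w^2 - 7*w + 12) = (w - 4)*(w + 1)*(w - 3)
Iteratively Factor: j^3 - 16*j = (j - 4)*(j^2 + 4*j) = j*(j - 4)*(j + 4)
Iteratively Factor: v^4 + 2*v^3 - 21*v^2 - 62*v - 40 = (v + 2)*(v^3 - 21*v - 20) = (v + 1)*(v + 2)*(v^2 - v - 20) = (v + 1)*(v + 2)*(v + 4)*(v - 5)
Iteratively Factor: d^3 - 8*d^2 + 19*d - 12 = (d - 3)*(d^2 - 5*d + 4) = (d - 3)*(d - 1)*(d - 4)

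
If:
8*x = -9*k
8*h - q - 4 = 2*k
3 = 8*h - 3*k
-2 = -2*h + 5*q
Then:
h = 12/17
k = 15/17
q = -2/17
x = -135/136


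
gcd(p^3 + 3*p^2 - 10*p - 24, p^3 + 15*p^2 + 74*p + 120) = p + 4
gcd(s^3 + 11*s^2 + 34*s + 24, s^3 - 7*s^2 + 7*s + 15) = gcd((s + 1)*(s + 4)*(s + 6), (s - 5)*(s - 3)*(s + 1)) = s + 1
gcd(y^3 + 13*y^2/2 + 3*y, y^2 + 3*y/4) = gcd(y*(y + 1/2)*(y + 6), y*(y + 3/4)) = y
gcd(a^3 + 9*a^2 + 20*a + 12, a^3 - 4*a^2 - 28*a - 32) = a + 2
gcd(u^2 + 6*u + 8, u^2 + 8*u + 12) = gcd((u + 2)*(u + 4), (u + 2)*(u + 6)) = u + 2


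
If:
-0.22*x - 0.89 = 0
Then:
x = -4.05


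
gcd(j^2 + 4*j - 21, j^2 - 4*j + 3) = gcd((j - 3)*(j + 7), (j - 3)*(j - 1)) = j - 3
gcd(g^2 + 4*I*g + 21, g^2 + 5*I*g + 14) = g + 7*I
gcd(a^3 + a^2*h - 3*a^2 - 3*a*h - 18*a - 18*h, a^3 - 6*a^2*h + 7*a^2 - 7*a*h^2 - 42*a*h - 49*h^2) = a + h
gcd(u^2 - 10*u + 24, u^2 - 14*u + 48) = u - 6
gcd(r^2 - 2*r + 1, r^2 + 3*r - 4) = r - 1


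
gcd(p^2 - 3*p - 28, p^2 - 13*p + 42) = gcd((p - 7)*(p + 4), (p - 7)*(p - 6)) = p - 7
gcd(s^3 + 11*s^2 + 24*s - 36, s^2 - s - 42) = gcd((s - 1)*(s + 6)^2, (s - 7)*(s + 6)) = s + 6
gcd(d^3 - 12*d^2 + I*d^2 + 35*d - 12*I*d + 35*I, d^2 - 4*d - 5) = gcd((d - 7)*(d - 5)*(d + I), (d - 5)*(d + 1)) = d - 5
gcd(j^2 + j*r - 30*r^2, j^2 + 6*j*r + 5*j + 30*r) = j + 6*r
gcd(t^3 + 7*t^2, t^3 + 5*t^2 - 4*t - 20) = 1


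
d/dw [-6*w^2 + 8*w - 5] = 8 - 12*w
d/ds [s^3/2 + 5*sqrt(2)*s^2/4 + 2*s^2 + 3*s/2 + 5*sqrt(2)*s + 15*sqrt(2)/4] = 3*s^2/2 + 5*sqrt(2)*s/2 + 4*s + 3/2 + 5*sqrt(2)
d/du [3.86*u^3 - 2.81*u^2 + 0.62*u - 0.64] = 11.58*u^2 - 5.62*u + 0.62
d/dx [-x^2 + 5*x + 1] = 5 - 2*x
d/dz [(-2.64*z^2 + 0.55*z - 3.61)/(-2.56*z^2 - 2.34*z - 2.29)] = (7.5856*z^2 - 6.392*z - 9.7069)/(6.5536*z^4 + 11.9808*z^3 + 17.2004*z^2 + 10.7172*z + 5.2441)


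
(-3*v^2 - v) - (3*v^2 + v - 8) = -6*v^2 - 2*v + 8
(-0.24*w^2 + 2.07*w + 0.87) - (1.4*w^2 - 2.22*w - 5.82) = -1.64*w^2 + 4.29*w + 6.69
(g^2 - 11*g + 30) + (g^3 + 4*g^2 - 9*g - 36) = g^3 + 5*g^2 - 20*g - 6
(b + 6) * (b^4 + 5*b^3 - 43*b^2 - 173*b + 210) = b^5 + 11*b^4 - 13*b^3 - 431*b^2 - 828*b + 1260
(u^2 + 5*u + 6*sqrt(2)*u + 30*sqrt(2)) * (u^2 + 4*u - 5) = u^4 + 6*sqrt(2)*u^3 + 9*u^3 + 15*u^2 + 54*sqrt(2)*u^2 - 25*u + 90*sqrt(2)*u - 150*sqrt(2)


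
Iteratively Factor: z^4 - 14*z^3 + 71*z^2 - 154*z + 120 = (z - 4)*(z^3 - 10*z^2 + 31*z - 30) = (z - 5)*(z - 4)*(z^2 - 5*z + 6) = (z - 5)*(z - 4)*(z - 3)*(z - 2)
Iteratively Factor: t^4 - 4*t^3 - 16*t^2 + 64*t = (t - 4)*(t^3 - 16*t) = t*(t - 4)*(t^2 - 16) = t*(t - 4)^2*(t + 4)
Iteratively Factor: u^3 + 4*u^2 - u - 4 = (u + 1)*(u^2 + 3*u - 4) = (u - 1)*(u + 1)*(u + 4)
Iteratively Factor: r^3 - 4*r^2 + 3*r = (r - 1)*(r^2 - 3*r) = (r - 3)*(r - 1)*(r)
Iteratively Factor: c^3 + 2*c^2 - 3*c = (c - 1)*(c^2 + 3*c) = (c - 1)*(c + 3)*(c)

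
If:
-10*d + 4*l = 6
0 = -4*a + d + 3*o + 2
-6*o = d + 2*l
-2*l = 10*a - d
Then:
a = -2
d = 17/4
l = 97/8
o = -19/4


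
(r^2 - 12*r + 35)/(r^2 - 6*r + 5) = (r - 7)/(r - 1)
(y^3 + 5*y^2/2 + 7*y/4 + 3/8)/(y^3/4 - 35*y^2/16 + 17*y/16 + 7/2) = 2*(8*y^3 + 20*y^2 + 14*y + 3)/(4*y^3 - 35*y^2 + 17*y + 56)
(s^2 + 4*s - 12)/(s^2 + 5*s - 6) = (s - 2)/(s - 1)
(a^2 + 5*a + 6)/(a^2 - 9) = (a + 2)/(a - 3)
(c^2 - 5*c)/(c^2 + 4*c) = (c - 5)/(c + 4)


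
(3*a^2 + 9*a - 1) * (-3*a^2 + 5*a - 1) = -9*a^4 - 12*a^3 + 45*a^2 - 14*a + 1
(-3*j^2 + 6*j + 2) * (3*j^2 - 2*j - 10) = -9*j^4 + 24*j^3 + 24*j^2 - 64*j - 20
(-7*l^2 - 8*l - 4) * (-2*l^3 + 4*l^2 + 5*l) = 14*l^5 - 12*l^4 - 59*l^3 - 56*l^2 - 20*l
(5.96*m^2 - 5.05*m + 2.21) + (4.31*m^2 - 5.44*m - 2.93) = 10.27*m^2 - 10.49*m - 0.72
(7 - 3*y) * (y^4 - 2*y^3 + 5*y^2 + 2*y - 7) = -3*y^5 + 13*y^4 - 29*y^3 + 29*y^2 + 35*y - 49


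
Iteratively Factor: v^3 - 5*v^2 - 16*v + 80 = (v - 4)*(v^2 - v - 20) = (v - 4)*(v + 4)*(v - 5)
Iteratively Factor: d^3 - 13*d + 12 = (d + 4)*(d^2 - 4*d + 3) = (d - 1)*(d + 4)*(d - 3)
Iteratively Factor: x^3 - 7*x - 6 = (x + 1)*(x^2 - x - 6) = (x + 1)*(x + 2)*(x - 3)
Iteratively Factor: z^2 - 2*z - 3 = (z - 3)*(z + 1)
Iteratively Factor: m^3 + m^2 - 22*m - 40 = (m - 5)*(m^2 + 6*m + 8) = (m - 5)*(m + 2)*(m + 4)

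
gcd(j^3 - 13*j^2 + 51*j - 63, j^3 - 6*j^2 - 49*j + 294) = j - 7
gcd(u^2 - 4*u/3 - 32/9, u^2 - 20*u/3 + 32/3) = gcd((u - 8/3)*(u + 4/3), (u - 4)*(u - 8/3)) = u - 8/3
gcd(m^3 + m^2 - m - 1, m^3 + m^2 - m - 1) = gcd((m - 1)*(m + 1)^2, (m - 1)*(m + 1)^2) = m^3 + m^2 - m - 1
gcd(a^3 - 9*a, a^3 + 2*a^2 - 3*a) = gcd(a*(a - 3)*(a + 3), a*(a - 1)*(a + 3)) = a^2 + 3*a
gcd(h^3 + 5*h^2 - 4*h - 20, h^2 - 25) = h + 5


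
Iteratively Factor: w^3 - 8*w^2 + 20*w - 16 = (w - 2)*(w^2 - 6*w + 8) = (w - 2)^2*(w - 4)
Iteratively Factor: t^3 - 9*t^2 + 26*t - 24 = (t - 3)*(t^2 - 6*t + 8) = (t - 4)*(t - 3)*(t - 2)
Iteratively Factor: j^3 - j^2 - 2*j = (j + 1)*(j^2 - 2*j) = (j - 2)*(j + 1)*(j)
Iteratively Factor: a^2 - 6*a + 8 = (a - 4)*(a - 2)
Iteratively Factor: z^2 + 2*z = (z + 2)*(z)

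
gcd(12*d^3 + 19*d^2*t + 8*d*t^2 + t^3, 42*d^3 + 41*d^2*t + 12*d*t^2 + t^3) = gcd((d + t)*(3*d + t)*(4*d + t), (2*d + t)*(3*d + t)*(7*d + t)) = 3*d + t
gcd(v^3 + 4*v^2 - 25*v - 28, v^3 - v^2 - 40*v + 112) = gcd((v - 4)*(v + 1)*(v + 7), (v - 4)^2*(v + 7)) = v^2 + 3*v - 28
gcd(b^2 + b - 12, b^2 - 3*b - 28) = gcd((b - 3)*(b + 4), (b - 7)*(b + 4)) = b + 4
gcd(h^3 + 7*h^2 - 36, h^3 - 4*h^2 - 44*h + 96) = h^2 + 4*h - 12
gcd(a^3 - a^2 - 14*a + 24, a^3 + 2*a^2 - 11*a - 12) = a^2 + a - 12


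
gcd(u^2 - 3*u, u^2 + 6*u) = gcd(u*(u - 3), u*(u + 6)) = u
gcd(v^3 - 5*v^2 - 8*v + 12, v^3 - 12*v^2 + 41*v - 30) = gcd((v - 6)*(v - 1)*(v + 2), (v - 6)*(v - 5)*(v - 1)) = v^2 - 7*v + 6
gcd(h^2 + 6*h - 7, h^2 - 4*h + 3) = h - 1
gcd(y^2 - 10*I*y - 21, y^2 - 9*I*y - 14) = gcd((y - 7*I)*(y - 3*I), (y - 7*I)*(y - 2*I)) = y - 7*I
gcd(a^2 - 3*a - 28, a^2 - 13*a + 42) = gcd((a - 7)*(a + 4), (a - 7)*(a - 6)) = a - 7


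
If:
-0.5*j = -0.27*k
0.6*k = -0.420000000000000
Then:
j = -0.38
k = -0.70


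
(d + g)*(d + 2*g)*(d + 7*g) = d^3 + 10*d^2*g + 23*d*g^2 + 14*g^3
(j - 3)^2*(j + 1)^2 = j^4 - 4*j^3 - 2*j^2 + 12*j + 9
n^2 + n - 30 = (n - 5)*(n + 6)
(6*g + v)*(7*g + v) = 42*g^2 + 13*g*v + v^2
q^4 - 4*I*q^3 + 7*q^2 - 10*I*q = q*(q - 5*I)*(q - I)*(q + 2*I)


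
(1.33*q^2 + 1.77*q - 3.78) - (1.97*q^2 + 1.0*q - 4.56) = -0.64*q^2 + 0.77*q + 0.78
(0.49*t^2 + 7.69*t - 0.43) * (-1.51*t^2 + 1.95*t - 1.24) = -0.7399*t^4 - 10.6564*t^3 + 15.0372*t^2 - 10.3741*t + 0.5332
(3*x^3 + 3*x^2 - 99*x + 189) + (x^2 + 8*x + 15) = 3*x^3 + 4*x^2 - 91*x + 204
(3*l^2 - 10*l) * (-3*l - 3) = -9*l^3 + 21*l^2 + 30*l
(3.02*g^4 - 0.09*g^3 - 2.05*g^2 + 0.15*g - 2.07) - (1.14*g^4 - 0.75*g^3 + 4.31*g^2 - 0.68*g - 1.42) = 1.88*g^4 + 0.66*g^3 - 6.36*g^2 + 0.83*g - 0.65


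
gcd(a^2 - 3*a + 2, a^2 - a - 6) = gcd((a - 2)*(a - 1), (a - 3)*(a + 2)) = 1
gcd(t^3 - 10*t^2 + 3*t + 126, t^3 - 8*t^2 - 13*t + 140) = t - 7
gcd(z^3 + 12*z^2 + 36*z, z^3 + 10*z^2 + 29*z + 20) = 1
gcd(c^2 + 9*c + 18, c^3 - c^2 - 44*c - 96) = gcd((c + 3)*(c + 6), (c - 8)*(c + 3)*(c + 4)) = c + 3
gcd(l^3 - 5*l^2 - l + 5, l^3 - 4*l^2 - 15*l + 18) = l - 1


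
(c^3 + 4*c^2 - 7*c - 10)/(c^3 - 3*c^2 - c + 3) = (c^2 + 3*c - 10)/(c^2 - 4*c + 3)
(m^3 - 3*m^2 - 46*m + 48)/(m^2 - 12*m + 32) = (m^2 + 5*m - 6)/(m - 4)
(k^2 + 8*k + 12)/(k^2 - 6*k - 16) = (k + 6)/(k - 8)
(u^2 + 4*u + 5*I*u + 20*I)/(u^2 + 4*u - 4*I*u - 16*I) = (u + 5*I)/(u - 4*I)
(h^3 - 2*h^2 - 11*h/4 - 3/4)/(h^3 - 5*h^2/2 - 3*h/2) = (h + 1/2)/h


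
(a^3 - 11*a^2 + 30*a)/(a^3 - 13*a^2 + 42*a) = (a - 5)/(a - 7)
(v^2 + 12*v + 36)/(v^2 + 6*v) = (v + 6)/v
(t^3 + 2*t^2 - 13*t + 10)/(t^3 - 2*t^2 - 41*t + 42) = (t^2 + 3*t - 10)/(t^2 - t - 42)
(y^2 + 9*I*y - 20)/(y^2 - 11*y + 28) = (y^2 + 9*I*y - 20)/(y^2 - 11*y + 28)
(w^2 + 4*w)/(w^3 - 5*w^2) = (w + 4)/(w*(w - 5))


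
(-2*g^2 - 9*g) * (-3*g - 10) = 6*g^3 + 47*g^2 + 90*g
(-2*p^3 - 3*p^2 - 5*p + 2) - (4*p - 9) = -2*p^3 - 3*p^2 - 9*p + 11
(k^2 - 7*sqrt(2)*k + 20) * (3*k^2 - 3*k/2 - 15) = 3*k^4 - 21*sqrt(2)*k^3 - 3*k^3/2 + 21*sqrt(2)*k^2/2 + 45*k^2 - 30*k + 105*sqrt(2)*k - 300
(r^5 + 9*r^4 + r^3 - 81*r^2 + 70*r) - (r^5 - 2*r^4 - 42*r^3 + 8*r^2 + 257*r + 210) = 11*r^4 + 43*r^3 - 89*r^2 - 187*r - 210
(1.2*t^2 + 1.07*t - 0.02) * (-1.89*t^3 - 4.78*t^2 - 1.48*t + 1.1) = -2.268*t^5 - 7.7583*t^4 - 6.8528*t^3 - 0.168*t^2 + 1.2066*t - 0.022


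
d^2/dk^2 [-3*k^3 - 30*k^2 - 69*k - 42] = -18*k - 60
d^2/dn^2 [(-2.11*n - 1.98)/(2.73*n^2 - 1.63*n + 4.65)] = (-(2.11*n + 1.98)*(5.46*n - 1.63)*(10.92*n - 3.26) + (34.5618*n + 3.9322)*(2.73*n^2 - 1.63*n + 4.65))/(2.73*n^2 - 1.63*n + 4.65)^3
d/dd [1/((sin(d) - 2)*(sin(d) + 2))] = -sin(2*d)/((sin(d) - 2)^2*(sin(d) + 2)^2)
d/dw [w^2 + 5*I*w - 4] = 2*w + 5*I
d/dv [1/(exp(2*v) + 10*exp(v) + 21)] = 2*(-exp(v) - 5)*exp(v)/(exp(2*v) + 10*exp(v) + 21)^2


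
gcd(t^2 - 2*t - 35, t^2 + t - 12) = 1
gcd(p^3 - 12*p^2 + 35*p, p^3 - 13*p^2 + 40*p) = p^2 - 5*p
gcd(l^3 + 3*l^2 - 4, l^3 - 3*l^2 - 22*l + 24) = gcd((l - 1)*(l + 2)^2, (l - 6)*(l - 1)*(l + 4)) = l - 1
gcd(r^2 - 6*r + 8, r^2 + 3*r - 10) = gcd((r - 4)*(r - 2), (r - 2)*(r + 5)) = r - 2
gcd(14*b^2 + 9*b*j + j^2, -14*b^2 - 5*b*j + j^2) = 2*b + j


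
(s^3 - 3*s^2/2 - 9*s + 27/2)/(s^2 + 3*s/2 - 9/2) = s - 3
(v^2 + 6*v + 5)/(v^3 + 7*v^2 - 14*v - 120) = (v + 1)/(v^2 + 2*v - 24)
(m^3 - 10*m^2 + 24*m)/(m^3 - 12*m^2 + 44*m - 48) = m/(m - 2)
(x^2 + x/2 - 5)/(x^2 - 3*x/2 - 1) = (2*x + 5)/(2*x + 1)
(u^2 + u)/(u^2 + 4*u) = (u + 1)/(u + 4)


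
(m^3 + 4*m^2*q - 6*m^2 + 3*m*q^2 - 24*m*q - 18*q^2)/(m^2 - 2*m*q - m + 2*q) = (m^3 + 4*m^2*q - 6*m^2 + 3*m*q^2 - 24*m*q - 18*q^2)/(m^2 - 2*m*q - m + 2*q)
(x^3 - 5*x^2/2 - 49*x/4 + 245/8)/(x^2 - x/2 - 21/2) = (x^2 + x - 35/4)/(x + 3)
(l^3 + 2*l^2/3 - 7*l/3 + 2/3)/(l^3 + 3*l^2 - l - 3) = (3*l^2 + 5*l - 2)/(3*(l^2 + 4*l + 3))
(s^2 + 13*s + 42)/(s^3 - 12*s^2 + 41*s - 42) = (s^2 + 13*s + 42)/(s^3 - 12*s^2 + 41*s - 42)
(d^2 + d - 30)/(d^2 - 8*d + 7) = (d^2 + d - 30)/(d^2 - 8*d + 7)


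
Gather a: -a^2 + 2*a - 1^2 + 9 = -a^2 + 2*a + 8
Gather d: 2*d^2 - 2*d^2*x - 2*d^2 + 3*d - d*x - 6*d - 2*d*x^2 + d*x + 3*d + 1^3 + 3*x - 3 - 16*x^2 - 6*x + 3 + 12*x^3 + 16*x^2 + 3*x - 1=-2*d^2*x - 2*d*x^2 + 12*x^3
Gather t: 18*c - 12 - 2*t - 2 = 18*c - 2*t - 14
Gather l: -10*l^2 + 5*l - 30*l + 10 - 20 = -10*l^2 - 25*l - 10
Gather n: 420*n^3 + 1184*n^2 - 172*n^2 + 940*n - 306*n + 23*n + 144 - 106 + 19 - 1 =420*n^3 + 1012*n^2 + 657*n + 56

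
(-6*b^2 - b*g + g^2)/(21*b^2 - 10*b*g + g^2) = (-2*b - g)/(7*b - g)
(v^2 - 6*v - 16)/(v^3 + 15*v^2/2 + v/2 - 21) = 2*(v - 8)/(2*v^2 + 11*v - 21)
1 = 1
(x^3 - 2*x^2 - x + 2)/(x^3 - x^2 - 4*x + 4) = (x + 1)/(x + 2)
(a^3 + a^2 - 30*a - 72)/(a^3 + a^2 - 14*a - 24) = (a^2 - 2*a - 24)/(a^2 - 2*a - 8)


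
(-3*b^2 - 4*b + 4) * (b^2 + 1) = -3*b^4 - 4*b^3 + b^2 - 4*b + 4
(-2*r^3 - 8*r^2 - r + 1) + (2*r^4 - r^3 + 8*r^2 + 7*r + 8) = 2*r^4 - 3*r^3 + 6*r + 9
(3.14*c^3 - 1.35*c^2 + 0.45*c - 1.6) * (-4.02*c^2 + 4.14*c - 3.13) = -12.6228*c^5 + 18.4266*c^4 - 17.2262*c^3 + 12.5205*c^2 - 8.0325*c + 5.008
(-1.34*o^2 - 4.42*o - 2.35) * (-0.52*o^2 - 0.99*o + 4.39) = 0.6968*o^4 + 3.625*o^3 - 0.2848*o^2 - 17.0773*o - 10.3165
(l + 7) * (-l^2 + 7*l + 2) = -l^3 + 51*l + 14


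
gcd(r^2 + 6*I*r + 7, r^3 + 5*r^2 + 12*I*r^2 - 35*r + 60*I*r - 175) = r + 7*I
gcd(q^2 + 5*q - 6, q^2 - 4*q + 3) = q - 1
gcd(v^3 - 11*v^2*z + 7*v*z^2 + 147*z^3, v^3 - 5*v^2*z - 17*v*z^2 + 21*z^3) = -v^2 + 4*v*z + 21*z^2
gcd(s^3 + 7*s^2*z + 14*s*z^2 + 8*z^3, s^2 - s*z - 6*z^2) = s + 2*z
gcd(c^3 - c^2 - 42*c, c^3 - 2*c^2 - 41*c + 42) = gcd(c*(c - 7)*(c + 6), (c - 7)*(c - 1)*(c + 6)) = c^2 - c - 42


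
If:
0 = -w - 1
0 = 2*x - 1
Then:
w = -1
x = 1/2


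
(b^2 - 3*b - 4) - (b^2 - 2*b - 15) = 11 - b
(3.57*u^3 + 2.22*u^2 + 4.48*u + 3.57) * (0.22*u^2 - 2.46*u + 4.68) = 0.7854*u^5 - 8.2938*u^4 + 12.232*u^3 + 0.154199999999998*u^2 + 12.1842*u + 16.7076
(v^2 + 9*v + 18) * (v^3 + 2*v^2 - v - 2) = v^5 + 11*v^4 + 35*v^3 + 25*v^2 - 36*v - 36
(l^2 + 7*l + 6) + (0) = l^2 + 7*l + 6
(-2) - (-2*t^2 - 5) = 2*t^2 + 3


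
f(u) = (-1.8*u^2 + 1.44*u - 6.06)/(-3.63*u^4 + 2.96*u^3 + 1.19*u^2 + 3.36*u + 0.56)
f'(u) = (1.44 - 3.6*u)/(-3.63*u^4 + 2.96*u^3 + 1.19*u^2 + 3.36*u + 0.56) + (-1.8*u^2 + 1.44*u - 6.06)*(14.52*u^3 - 8.88*u^2 - 2.38*u - 3.36)/(-3.63*u^4 + 2.96*u^3 + 1.19*u^2 + 3.36*u + 0.56)^2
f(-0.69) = 2.65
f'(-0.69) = 8.19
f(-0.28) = 17.62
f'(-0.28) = 167.83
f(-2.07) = 0.18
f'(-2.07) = 0.22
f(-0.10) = -26.75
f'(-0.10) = 378.74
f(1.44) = -7.04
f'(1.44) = -120.05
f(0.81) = -1.49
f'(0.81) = 0.88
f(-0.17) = -1131.77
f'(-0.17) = 661966.00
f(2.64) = 0.14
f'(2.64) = -0.19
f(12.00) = 0.00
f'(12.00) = -0.00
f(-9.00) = 0.01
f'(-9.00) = 0.00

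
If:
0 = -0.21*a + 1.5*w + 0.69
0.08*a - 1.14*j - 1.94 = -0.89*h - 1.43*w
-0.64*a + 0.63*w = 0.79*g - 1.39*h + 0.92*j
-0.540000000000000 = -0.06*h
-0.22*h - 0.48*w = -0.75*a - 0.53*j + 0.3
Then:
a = -0.56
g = 10.49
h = 9.00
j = 4.61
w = -0.54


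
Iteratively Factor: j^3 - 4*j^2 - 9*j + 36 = (j - 3)*(j^2 - j - 12) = (j - 4)*(j - 3)*(j + 3)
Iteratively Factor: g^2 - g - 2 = (g + 1)*(g - 2)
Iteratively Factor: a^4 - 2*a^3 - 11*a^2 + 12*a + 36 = (a - 3)*(a^3 + a^2 - 8*a - 12) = (a - 3)*(a + 2)*(a^2 - a - 6) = (a - 3)*(a + 2)^2*(a - 3)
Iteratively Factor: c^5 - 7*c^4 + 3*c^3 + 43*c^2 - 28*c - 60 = (c - 3)*(c^4 - 4*c^3 - 9*c^2 + 16*c + 20) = (c - 3)*(c - 2)*(c^3 - 2*c^2 - 13*c - 10) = (c - 3)*(c - 2)*(c + 1)*(c^2 - 3*c - 10) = (c - 5)*(c - 3)*(c - 2)*(c + 1)*(c + 2)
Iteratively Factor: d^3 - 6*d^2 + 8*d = (d)*(d^2 - 6*d + 8) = d*(d - 2)*(d - 4)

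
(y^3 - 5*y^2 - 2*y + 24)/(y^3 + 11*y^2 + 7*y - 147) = (y^2 - 2*y - 8)/(y^2 + 14*y + 49)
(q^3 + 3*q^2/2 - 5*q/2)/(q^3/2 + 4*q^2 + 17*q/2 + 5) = q*(2*q^2 + 3*q - 5)/(q^3 + 8*q^2 + 17*q + 10)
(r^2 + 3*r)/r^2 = (r + 3)/r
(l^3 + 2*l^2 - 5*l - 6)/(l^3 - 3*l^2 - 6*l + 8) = (l^3 + 2*l^2 - 5*l - 6)/(l^3 - 3*l^2 - 6*l + 8)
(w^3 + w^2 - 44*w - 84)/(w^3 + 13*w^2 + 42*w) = (w^2 - 5*w - 14)/(w*(w + 7))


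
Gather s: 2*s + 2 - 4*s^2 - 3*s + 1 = -4*s^2 - s + 3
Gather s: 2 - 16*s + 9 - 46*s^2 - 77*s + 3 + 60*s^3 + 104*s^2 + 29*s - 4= 60*s^3 + 58*s^2 - 64*s + 10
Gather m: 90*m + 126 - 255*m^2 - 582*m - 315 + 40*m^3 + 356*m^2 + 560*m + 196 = 40*m^3 + 101*m^2 + 68*m + 7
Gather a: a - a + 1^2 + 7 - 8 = 0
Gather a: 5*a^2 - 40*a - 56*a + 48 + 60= 5*a^2 - 96*a + 108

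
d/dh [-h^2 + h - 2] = 1 - 2*h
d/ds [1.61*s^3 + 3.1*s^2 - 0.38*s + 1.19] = 4.83*s^2 + 6.2*s - 0.38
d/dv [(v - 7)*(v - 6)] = 2*v - 13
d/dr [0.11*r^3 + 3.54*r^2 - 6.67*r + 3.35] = 0.33*r^2 + 7.08*r - 6.67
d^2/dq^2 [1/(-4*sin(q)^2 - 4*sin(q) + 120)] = (4*sin(q)^4 + 3*sin(q)^3 + 115*sin(q)^2 + 24*sin(q) - 62)/(4*(sin(q)^2 + sin(q) - 30)^3)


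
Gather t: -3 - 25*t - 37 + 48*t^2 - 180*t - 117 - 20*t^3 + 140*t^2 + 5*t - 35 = -20*t^3 + 188*t^2 - 200*t - 192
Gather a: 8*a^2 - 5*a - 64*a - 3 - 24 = 8*a^2 - 69*a - 27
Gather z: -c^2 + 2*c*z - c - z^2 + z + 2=-c^2 - c - z^2 + z*(2*c + 1) + 2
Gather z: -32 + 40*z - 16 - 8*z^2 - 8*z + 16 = -8*z^2 + 32*z - 32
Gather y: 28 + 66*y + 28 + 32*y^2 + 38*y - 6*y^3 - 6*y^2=-6*y^3 + 26*y^2 + 104*y + 56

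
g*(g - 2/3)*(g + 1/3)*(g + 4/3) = g^4 + g^3 - 2*g^2/3 - 8*g/27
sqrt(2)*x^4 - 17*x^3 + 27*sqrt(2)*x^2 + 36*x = x*(x - 6*sqrt(2))*(x - 3*sqrt(2))*(sqrt(2)*x + 1)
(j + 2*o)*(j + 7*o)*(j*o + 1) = j^3*o + 9*j^2*o^2 + j^2 + 14*j*o^3 + 9*j*o + 14*o^2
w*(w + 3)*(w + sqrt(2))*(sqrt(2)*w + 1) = sqrt(2)*w^4 + 3*w^3 + 3*sqrt(2)*w^3 + sqrt(2)*w^2 + 9*w^2 + 3*sqrt(2)*w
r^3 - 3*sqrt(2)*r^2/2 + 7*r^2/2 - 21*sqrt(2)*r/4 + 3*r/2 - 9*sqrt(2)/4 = (r + 1/2)*(r + 3)*(r - 3*sqrt(2)/2)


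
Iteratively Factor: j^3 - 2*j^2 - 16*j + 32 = (j - 4)*(j^2 + 2*j - 8) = (j - 4)*(j + 4)*(j - 2)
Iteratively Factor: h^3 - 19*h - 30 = (h - 5)*(h^2 + 5*h + 6) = (h - 5)*(h + 2)*(h + 3)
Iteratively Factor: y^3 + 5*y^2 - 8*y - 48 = (y - 3)*(y^2 + 8*y + 16) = (y - 3)*(y + 4)*(y + 4)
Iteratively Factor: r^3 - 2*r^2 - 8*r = (r + 2)*(r^2 - 4*r) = (r - 4)*(r + 2)*(r)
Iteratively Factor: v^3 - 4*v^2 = (v - 4)*(v^2) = v*(v - 4)*(v)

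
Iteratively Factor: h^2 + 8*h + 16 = (h + 4)*(h + 4)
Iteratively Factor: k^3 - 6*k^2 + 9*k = (k)*(k^2 - 6*k + 9) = k*(k - 3)*(k - 3)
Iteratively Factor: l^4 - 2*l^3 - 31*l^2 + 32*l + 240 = (l + 3)*(l^3 - 5*l^2 - 16*l + 80) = (l + 3)*(l + 4)*(l^2 - 9*l + 20) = (l - 4)*(l + 3)*(l + 4)*(l - 5)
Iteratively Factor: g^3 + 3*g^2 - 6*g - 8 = (g + 1)*(g^2 + 2*g - 8) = (g + 1)*(g + 4)*(g - 2)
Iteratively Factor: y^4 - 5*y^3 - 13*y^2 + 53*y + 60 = (y - 5)*(y^3 - 13*y - 12) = (y - 5)*(y + 3)*(y^2 - 3*y - 4) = (y - 5)*(y + 1)*(y + 3)*(y - 4)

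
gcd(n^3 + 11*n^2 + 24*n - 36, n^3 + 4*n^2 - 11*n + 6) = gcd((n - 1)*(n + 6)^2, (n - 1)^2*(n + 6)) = n^2 + 5*n - 6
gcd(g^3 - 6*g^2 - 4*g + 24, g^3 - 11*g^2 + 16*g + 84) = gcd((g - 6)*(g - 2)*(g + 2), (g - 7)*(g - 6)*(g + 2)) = g^2 - 4*g - 12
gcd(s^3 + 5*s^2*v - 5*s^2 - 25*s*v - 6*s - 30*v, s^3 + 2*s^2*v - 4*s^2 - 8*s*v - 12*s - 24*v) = s - 6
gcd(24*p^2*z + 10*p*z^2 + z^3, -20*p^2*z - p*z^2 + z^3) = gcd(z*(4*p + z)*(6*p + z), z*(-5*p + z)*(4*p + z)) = 4*p*z + z^2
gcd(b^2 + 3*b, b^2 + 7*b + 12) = b + 3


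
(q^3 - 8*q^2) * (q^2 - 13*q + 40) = q^5 - 21*q^4 + 144*q^3 - 320*q^2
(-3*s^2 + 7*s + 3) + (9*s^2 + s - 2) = 6*s^2 + 8*s + 1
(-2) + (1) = -1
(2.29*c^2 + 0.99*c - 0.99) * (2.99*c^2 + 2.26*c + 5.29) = 6.8471*c^4 + 8.1355*c^3 + 11.3914*c^2 + 2.9997*c - 5.2371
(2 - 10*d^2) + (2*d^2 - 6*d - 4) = -8*d^2 - 6*d - 2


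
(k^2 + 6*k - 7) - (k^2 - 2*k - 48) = 8*k + 41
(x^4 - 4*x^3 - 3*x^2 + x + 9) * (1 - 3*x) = -3*x^5 + 13*x^4 + 5*x^3 - 6*x^2 - 26*x + 9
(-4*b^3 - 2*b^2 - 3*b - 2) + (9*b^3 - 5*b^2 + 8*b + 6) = 5*b^3 - 7*b^2 + 5*b + 4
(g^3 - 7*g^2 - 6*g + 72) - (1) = g^3 - 7*g^2 - 6*g + 71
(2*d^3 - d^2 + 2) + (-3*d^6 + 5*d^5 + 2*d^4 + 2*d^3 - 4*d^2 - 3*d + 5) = -3*d^6 + 5*d^5 + 2*d^4 + 4*d^3 - 5*d^2 - 3*d + 7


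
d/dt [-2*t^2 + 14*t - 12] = 14 - 4*t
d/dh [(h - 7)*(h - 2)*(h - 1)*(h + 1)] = 4*h^3 - 27*h^2 + 26*h + 9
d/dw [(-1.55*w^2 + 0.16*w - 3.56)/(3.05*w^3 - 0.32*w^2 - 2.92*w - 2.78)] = (4.7275*w^4 - 0.976*w^3 + 37.1512*w^2 + 6.3396*w - 10.84)/(9.3025*w^6 - 1.952*w^5 - 17.7096*w^4 - 15.0892*w^3 + 10.3056*w^2 + 16.2352*w + 7.7284)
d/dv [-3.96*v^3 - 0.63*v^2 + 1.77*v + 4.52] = -11.88*v^2 - 1.26*v + 1.77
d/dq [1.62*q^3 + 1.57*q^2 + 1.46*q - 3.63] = 4.86*q^2 + 3.14*q + 1.46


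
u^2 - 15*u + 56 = (u - 8)*(u - 7)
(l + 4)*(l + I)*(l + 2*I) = l^3 + 4*l^2 + 3*I*l^2 - 2*l + 12*I*l - 8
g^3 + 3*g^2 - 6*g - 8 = (g - 2)*(g + 1)*(g + 4)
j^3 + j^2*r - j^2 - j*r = j*(j - 1)*(j + r)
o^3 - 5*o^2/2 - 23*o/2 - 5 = (o - 5)*(o + 1/2)*(o + 2)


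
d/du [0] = 0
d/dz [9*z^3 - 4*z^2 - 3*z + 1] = 27*z^2 - 8*z - 3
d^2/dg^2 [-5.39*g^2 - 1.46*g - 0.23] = -10.7800000000000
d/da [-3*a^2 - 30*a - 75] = -6*a - 30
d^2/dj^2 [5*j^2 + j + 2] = 10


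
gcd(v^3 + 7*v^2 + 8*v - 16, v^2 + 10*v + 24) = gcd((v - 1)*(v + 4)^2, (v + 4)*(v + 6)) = v + 4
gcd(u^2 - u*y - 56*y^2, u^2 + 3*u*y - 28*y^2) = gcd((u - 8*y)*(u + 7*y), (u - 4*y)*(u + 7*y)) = u + 7*y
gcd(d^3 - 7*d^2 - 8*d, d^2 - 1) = d + 1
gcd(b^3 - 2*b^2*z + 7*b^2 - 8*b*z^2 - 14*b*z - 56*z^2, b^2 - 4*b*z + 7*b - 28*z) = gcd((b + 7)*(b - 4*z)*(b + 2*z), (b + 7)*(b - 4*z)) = -b^2 + 4*b*z - 7*b + 28*z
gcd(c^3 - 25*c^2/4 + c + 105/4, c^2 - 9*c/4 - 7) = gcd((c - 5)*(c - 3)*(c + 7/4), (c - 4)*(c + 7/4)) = c + 7/4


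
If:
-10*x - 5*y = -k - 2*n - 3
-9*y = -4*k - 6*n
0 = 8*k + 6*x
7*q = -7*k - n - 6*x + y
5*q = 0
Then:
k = -9/19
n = -39/19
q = 0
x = 12/19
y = -30/19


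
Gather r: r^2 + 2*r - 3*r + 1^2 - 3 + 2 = r^2 - r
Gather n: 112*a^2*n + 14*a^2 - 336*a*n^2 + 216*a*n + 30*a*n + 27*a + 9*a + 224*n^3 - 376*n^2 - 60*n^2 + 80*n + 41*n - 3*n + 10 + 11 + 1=14*a^2 + 36*a + 224*n^3 + n^2*(-336*a - 436) + n*(112*a^2 + 246*a + 118) + 22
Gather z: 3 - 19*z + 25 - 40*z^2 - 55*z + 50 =-40*z^2 - 74*z + 78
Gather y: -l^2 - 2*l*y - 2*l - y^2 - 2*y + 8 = -l^2 - 2*l - y^2 + y*(-2*l - 2) + 8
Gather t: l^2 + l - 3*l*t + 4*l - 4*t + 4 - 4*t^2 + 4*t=l^2 - 3*l*t + 5*l - 4*t^2 + 4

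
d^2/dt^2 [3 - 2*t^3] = -12*t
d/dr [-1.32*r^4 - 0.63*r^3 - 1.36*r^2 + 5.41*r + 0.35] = -5.28*r^3 - 1.89*r^2 - 2.72*r + 5.41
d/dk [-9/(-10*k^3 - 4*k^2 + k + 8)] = 9*(-30*k^2 - 8*k + 1)/(10*k^3 + 4*k^2 - k - 8)^2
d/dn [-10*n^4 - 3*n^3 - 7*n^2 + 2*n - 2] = -40*n^3 - 9*n^2 - 14*n + 2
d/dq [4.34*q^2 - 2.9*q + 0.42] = 8.68*q - 2.9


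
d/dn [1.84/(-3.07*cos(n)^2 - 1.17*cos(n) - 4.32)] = -(11.2976*cos(n) + 2.1528)*sin(n)/(3.07*cos(n)^2 + 1.17*cos(n) + 4.32)^2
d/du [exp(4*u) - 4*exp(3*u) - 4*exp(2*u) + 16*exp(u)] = 4*(exp(3*u) - 3*exp(2*u) - 2*exp(u) + 4)*exp(u)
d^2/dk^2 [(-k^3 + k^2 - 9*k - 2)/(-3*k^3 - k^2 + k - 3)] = 4*(-6*k^6 + 126*k^5 + 63*k^4 + 72*k^3 - 249*k^2 - 57*k + 7)/(27*k^9 + 27*k^8 - 18*k^7 + 64*k^6 + 60*k^5 - 42*k^4 + 62*k^3 + 36*k^2 - 27*k + 27)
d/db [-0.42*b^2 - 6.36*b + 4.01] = -0.84*b - 6.36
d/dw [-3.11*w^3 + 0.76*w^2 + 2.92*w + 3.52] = -9.33*w^2 + 1.52*w + 2.92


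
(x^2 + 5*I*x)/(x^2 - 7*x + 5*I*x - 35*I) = x/(x - 7)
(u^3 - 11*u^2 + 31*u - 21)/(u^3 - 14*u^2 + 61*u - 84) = (u - 1)/(u - 4)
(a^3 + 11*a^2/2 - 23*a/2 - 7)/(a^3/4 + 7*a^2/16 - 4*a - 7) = 8*(2*a^3 + 11*a^2 - 23*a - 14)/(4*a^3 + 7*a^2 - 64*a - 112)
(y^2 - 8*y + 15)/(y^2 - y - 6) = (y - 5)/(y + 2)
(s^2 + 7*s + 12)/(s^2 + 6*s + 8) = (s + 3)/(s + 2)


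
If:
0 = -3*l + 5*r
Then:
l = 5*r/3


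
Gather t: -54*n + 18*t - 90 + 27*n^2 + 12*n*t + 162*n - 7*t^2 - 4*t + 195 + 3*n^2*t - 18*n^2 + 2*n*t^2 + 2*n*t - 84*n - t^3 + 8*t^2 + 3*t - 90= 9*n^2 + 24*n - t^3 + t^2*(2*n + 1) + t*(3*n^2 + 14*n + 17) + 15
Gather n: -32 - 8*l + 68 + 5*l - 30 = 6 - 3*l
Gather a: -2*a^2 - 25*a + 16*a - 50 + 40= -2*a^2 - 9*a - 10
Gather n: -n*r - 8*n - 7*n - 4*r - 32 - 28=n*(-r - 15) - 4*r - 60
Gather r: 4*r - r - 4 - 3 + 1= 3*r - 6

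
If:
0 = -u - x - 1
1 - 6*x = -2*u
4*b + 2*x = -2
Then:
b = -7/16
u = -7/8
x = -1/8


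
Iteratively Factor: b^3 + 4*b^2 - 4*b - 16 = (b - 2)*(b^2 + 6*b + 8) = (b - 2)*(b + 4)*(b + 2)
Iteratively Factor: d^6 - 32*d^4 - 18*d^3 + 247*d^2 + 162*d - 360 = (d - 1)*(d^5 + d^4 - 31*d^3 - 49*d^2 + 198*d + 360) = (d - 1)*(d + 3)*(d^4 - 2*d^3 - 25*d^2 + 26*d + 120) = (d - 1)*(d + 2)*(d + 3)*(d^3 - 4*d^2 - 17*d + 60) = (d - 3)*(d - 1)*(d + 2)*(d + 3)*(d^2 - d - 20) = (d - 5)*(d - 3)*(d - 1)*(d + 2)*(d + 3)*(d + 4)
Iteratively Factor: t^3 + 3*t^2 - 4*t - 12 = (t - 2)*(t^2 + 5*t + 6) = (t - 2)*(t + 2)*(t + 3)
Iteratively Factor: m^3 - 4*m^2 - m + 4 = (m - 4)*(m^2 - 1) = (m - 4)*(m + 1)*(m - 1)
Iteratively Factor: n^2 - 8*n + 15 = (n - 5)*(n - 3)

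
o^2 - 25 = (o - 5)*(o + 5)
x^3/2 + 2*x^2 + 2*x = x*(x/2 + 1)*(x + 2)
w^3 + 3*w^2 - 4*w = w*(w - 1)*(w + 4)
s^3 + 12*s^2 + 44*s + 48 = (s + 2)*(s + 4)*(s + 6)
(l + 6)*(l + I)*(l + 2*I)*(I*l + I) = I*l^4 - 3*l^3 + 7*I*l^3 - 21*l^2 + 4*I*l^2 - 18*l - 14*I*l - 12*I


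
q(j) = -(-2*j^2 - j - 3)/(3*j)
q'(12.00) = 0.66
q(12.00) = 8.42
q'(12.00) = 0.66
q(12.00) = 8.42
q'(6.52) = 0.64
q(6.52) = 4.83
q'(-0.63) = -1.85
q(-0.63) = -1.67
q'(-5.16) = 0.63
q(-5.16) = -3.30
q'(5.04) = 0.63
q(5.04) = 3.89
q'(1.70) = 0.32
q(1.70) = 2.05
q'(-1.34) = 0.11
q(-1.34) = -1.31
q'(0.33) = -8.52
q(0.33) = 3.58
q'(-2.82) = 0.54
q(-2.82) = -1.90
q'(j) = -(-4*j - 1)/(3*j) + (-2*j^2 - j - 3)/(3*j^2)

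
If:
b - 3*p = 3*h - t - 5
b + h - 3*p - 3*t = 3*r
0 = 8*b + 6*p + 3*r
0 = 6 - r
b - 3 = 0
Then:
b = 3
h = 93/8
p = -7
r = 6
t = 47/8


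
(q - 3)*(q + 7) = q^2 + 4*q - 21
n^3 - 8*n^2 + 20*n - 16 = (n - 4)*(n - 2)^2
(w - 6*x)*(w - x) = w^2 - 7*w*x + 6*x^2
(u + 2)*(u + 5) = u^2 + 7*u + 10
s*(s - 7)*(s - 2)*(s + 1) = s^4 - 8*s^3 + 5*s^2 + 14*s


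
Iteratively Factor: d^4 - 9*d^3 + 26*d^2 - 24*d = (d - 4)*(d^3 - 5*d^2 + 6*d) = d*(d - 4)*(d^2 - 5*d + 6) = d*(d - 4)*(d - 3)*(d - 2)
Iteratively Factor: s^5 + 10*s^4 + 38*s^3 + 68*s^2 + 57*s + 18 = (s + 1)*(s^4 + 9*s^3 + 29*s^2 + 39*s + 18) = (s + 1)^2*(s^3 + 8*s^2 + 21*s + 18) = (s + 1)^2*(s + 2)*(s^2 + 6*s + 9) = (s + 1)^2*(s + 2)*(s + 3)*(s + 3)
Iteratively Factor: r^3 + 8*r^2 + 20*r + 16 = (r + 2)*(r^2 + 6*r + 8) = (r + 2)^2*(r + 4)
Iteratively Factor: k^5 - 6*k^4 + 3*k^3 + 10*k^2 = (k - 2)*(k^4 - 4*k^3 - 5*k^2) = k*(k - 2)*(k^3 - 4*k^2 - 5*k) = k^2*(k - 2)*(k^2 - 4*k - 5) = k^2*(k - 5)*(k - 2)*(k + 1)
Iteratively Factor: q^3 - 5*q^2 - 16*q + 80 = (q - 5)*(q^2 - 16) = (q - 5)*(q + 4)*(q - 4)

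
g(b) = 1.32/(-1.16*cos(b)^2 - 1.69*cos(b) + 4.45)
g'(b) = 1.32*(-2.32*sin(b)*cos(b) - 1.69*sin(b))/(-1.16*cos(b)^2 - 1.69*cos(b) + 4.45)^2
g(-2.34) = 0.26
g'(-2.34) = 0.00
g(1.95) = 0.27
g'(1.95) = -0.04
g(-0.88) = 0.45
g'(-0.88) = 0.38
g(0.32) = 0.73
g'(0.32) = -0.50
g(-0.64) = 0.56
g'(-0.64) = 0.51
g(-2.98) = 0.26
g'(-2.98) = -0.01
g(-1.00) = 0.41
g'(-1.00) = 0.32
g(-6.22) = 0.82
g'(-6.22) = -0.13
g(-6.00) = 0.75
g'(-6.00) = -0.47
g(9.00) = 0.26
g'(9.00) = 0.01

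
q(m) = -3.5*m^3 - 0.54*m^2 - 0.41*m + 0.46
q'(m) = -10.5*m^2 - 1.08*m - 0.41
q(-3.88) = 198.36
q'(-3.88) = -154.29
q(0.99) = -3.87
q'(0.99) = -11.77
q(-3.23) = 114.09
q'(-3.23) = -106.47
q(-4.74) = 363.01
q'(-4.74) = -231.20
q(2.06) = -33.27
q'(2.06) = -47.19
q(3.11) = -111.32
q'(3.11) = -105.33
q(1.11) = -5.45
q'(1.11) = -14.55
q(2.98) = -98.18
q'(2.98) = -96.87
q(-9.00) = 2511.91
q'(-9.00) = -841.19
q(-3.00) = 91.33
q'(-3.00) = -91.67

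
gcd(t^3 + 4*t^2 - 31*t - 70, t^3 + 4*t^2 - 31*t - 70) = t^3 + 4*t^2 - 31*t - 70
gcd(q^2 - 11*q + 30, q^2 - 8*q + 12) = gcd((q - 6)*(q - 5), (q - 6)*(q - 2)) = q - 6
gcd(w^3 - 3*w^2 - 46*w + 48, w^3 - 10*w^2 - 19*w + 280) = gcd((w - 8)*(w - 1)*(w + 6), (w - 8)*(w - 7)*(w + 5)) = w - 8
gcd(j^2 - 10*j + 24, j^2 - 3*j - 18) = j - 6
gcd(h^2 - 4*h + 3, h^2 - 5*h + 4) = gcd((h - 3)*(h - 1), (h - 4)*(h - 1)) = h - 1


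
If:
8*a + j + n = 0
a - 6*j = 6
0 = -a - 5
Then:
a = -5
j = -11/6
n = 251/6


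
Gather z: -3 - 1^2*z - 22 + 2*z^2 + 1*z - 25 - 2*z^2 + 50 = 0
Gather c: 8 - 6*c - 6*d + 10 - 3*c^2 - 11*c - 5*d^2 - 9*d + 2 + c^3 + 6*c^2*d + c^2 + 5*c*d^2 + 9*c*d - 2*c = c^3 + c^2*(6*d - 2) + c*(5*d^2 + 9*d - 19) - 5*d^2 - 15*d + 20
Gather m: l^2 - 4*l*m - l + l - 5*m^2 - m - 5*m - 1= l^2 - 5*m^2 + m*(-4*l - 6) - 1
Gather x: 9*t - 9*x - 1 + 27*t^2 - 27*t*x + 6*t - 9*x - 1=27*t^2 + 15*t + x*(-27*t - 18) - 2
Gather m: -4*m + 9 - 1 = 8 - 4*m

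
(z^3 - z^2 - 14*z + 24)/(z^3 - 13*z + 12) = (z - 2)/(z - 1)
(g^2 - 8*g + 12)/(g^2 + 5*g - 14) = (g - 6)/(g + 7)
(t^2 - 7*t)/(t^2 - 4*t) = (t - 7)/(t - 4)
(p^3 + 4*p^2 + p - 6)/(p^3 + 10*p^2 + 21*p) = (p^2 + p - 2)/(p*(p + 7))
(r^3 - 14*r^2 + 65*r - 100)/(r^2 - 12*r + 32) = (r^2 - 10*r + 25)/(r - 8)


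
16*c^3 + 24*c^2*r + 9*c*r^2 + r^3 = (c + r)*(4*c + r)^2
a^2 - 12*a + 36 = (a - 6)^2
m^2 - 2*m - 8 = (m - 4)*(m + 2)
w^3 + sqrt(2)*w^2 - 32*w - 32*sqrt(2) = (w - 4*sqrt(2))*(w + sqrt(2))*(w + 4*sqrt(2))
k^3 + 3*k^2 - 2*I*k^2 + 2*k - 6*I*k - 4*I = (k + 1)*(k + 2)*(k - 2*I)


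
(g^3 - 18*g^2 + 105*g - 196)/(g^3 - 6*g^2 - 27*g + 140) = (g - 7)/(g + 5)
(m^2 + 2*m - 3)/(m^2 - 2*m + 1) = (m + 3)/(m - 1)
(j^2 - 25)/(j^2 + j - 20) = (j - 5)/(j - 4)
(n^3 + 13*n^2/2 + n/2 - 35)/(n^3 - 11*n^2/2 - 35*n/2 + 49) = (n + 5)/(n - 7)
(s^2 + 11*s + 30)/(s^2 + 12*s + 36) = (s + 5)/(s + 6)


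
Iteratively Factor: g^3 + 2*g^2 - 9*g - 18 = (g + 2)*(g^2 - 9) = (g + 2)*(g + 3)*(g - 3)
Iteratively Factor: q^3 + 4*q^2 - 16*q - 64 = (q - 4)*(q^2 + 8*q + 16) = (q - 4)*(q + 4)*(q + 4)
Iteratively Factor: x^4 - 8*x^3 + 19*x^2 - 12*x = (x - 4)*(x^3 - 4*x^2 + 3*x) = (x - 4)*(x - 1)*(x^2 - 3*x) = (x - 4)*(x - 3)*(x - 1)*(x)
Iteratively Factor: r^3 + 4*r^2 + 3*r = (r + 1)*(r^2 + 3*r) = (r + 1)*(r + 3)*(r)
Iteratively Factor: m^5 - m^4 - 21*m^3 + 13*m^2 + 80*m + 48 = (m + 1)*(m^4 - 2*m^3 - 19*m^2 + 32*m + 48) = (m - 4)*(m + 1)*(m^3 + 2*m^2 - 11*m - 12) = (m - 4)*(m + 1)*(m + 4)*(m^2 - 2*m - 3) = (m - 4)*(m - 3)*(m + 1)*(m + 4)*(m + 1)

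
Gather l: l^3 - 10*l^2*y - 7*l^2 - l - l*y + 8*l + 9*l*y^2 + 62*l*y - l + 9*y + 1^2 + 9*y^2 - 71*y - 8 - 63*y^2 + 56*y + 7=l^3 + l^2*(-10*y - 7) + l*(9*y^2 + 61*y + 6) - 54*y^2 - 6*y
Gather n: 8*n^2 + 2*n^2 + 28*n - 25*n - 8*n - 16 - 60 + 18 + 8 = 10*n^2 - 5*n - 50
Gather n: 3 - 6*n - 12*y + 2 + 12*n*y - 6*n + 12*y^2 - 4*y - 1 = n*(12*y - 12) + 12*y^2 - 16*y + 4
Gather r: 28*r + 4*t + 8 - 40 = 28*r + 4*t - 32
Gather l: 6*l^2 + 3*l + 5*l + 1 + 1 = 6*l^2 + 8*l + 2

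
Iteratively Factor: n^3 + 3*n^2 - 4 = (n + 2)*(n^2 + n - 2) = (n - 1)*(n + 2)*(n + 2)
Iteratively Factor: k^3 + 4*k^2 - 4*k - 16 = (k + 4)*(k^2 - 4) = (k - 2)*(k + 4)*(k + 2)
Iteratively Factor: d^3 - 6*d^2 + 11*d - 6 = (d - 2)*(d^2 - 4*d + 3) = (d - 3)*(d - 2)*(d - 1)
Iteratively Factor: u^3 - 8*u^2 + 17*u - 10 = (u - 5)*(u^2 - 3*u + 2) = (u - 5)*(u - 2)*(u - 1)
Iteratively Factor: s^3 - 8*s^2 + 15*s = (s)*(s^2 - 8*s + 15) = s*(s - 5)*(s - 3)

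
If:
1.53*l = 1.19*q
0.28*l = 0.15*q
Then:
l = 0.00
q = 0.00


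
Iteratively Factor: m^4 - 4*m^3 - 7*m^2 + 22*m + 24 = (m + 1)*(m^3 - 5*m^2 - 2*m + 24) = (m - 3)*(m + 1)*(m^2 - 2*m - 8) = (m - 3)*(m + 1)*(m + 2)*(m - 4)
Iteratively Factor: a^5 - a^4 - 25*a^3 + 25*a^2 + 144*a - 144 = (a - 3)*(a^4 + 2*a^3 - 19*a^2 - 32*a + 48) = (a - 3)*(a - 1)*(a^3 + 3*a^2 - 16*a - 48) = (a - 3)*(a - 1)*(a + 3)*(a^2 - 16) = (a - 3)*(a - 1)*(a + 3)*(a + 4)*(a - 4)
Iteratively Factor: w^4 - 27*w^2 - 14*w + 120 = (w + 3)*(w^3 - 3*w^2 - 18*w + 40) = (w + 3)*(w + 4)*(w^2 - 7*w + 10) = (w - 2)*(w + 3)*(w + 4)*(w - 5)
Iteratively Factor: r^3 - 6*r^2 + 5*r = (r - 1)*(r^2 - 5*r) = (r - 5)*(r - 1)*(r)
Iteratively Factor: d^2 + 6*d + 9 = (d + 3)*(d + 3)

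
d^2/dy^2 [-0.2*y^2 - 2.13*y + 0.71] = -0.400000000000000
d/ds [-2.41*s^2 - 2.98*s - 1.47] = -4.82*s - 2.98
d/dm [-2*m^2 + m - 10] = 1 - 4*m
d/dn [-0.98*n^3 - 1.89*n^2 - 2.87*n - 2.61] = -2.94*n^2 - 3.78*n - 2.87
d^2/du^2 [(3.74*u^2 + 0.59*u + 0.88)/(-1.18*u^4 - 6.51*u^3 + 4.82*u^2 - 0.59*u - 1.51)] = (-31.245456*u^8 - 182.237784*u^7 - 456.568828*u^6 - 301.445514*u^5 + 2.22526799999991*u^4 + 930.930114*u^3 - 217.856916*u^2 + 41.153364*u - 29.426174)/(1.643032*u^12 + 27.193572*u^11 + 129.89145*u^10 + 56.2013429999999*u^9 - 497.072406*u^8 + 578.204553*u^7 - 81.374525*u^6 - 230.059179*u^5 + 143.079354*u^4 + 18.970904*u^3 - 31.393353*u^2 + 4.035777*u + 3.442951)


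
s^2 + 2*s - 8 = (s - 2)*(s + 4)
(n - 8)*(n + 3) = n^2 - 5*n - 24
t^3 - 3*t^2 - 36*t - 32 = (t - 8)*(t + 1)*(t + 4)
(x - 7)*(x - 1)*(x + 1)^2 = x^4 - 6*x^3 - 8*x^2 + 6*x + 7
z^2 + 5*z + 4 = (z + 1)*(z + 4)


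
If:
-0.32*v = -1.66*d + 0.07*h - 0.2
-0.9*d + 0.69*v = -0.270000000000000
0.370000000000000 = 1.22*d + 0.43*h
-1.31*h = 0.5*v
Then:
No Solution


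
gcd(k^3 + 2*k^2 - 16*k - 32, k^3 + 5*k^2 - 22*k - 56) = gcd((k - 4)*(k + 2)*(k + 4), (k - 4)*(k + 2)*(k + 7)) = k^2 - 2*k - 8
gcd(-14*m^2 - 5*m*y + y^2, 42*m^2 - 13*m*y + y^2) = -7*m + y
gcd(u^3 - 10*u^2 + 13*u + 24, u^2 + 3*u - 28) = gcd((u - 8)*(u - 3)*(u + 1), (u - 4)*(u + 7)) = 1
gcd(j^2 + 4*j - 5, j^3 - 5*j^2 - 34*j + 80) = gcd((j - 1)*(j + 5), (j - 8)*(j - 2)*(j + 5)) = j + 5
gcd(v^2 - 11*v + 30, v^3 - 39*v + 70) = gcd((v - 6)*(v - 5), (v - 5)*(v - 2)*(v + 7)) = v - 5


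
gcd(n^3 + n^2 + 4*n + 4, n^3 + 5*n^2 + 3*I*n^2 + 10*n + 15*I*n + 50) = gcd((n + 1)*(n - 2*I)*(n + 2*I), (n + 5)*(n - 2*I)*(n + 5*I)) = n - 2*I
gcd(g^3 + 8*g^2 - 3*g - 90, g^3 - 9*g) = g - 3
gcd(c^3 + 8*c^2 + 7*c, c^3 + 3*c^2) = c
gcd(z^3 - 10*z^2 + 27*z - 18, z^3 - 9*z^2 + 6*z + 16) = 1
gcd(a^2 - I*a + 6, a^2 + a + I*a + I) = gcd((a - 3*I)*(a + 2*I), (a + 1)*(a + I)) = 1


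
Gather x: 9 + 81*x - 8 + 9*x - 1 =90*x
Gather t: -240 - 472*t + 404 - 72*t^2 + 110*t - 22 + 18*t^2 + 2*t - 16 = -54*t^2 - 360*t + 126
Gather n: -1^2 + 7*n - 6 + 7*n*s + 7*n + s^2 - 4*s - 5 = n*(7*s + 14) + s^2 - 4*s - 12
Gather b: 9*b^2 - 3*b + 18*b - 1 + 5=9*b^2 + 15*b + 4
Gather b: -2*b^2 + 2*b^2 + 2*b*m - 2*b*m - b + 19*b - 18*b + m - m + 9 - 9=0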